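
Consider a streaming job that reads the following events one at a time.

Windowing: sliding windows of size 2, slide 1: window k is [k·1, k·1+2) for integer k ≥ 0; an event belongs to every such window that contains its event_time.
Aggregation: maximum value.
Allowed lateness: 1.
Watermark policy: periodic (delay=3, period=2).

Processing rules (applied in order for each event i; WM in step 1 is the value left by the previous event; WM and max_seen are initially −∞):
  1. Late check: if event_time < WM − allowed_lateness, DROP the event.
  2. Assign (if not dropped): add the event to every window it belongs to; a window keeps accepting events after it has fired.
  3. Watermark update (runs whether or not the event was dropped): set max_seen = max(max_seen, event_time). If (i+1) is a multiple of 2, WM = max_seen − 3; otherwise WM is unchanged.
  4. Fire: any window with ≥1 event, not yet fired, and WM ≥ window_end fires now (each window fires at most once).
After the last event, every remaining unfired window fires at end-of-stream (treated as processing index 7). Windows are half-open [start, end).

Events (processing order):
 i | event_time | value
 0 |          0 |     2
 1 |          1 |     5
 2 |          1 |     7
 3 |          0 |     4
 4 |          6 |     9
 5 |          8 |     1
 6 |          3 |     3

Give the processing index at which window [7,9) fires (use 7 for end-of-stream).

i=0 t=0 v=2: → [0,2); WM=−∞
i=1 t=1 v=5: → [1,3),[0,2); WM=-2
i=2 t=1 v=7: → [1,3),[0,2); WM=-2
i=3 t=0 v=4: → [0,2); WM=-2
i=4 t=6 v=9: → [6,8),[5,7); WM=-2
i=5 t=8 v=1: → [8,10),[7,9); WM=5; [0,2) fires=7 [1,3) fires=7
i=6 t=3 v=3: DROP (t<5-1); WM=5

7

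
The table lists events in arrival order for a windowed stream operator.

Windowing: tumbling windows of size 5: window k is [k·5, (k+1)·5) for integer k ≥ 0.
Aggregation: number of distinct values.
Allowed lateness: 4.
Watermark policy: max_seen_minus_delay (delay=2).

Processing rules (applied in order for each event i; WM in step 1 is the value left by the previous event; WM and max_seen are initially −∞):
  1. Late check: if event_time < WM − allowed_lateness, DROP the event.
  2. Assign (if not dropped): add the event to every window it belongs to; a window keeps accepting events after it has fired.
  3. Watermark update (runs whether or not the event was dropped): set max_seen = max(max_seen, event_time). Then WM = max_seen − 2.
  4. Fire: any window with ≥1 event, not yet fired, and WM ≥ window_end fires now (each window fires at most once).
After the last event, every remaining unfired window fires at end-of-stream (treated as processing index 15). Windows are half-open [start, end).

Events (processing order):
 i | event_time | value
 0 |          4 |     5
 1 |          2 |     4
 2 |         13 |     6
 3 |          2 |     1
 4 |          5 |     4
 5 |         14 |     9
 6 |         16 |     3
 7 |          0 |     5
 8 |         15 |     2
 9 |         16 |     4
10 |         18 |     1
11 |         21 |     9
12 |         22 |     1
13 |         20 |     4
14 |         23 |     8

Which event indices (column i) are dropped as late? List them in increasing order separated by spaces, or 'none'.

3 4 7

i=0 t=4 v=5: → [0,5); WM=2
i=1 t=2 v=4: → [0,5); WM=2
i=2 t=13 v=6: → [10,15); WM=11; [0,5) fires=2
i=3 t=2 v=1: DROP (t<11-4); WM=11
i=4 t=5 v=4: DROP (t<11-4); WM=11
i=5 t=14 v=9: → [10,15); WM=12
i=6 t=16 v=3: → [15,20); WM=14
i=7 t=0 v=5: DROP (t<14-4); WM=14
i=8 t=15 v=2: → [15,20); WM=14
i=9 t=16 v=4: → [15,20); WM=14
i=10 t=18 v=1: → [15,20); WM=16; [10,15) fires=2
i=11 t=21 v=9: → [20,25); WM=19
i=12 t=22 v=1: → [20,25); WM=20; [15,20) fires=4
i=13 t=20 v=4: → [20,25); WM=20
i=14 t=23 v=8: → [20,25); WM=21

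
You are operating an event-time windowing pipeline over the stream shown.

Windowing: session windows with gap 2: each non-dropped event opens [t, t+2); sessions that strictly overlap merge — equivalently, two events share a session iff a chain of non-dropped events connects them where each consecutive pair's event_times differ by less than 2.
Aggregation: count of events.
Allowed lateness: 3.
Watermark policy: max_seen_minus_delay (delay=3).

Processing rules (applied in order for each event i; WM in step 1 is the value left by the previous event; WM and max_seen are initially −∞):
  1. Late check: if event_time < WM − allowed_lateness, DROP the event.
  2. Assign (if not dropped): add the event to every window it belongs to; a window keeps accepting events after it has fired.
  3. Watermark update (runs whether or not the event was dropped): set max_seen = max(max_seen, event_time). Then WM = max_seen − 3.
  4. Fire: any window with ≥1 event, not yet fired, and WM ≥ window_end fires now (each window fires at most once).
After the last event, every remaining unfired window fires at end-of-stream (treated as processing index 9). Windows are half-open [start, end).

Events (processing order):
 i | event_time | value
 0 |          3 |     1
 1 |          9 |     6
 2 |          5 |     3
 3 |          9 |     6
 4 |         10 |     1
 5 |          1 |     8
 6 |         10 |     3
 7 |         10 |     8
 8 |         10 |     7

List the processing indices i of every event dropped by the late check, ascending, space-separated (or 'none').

i=0 t=3 v=1: → [3,5); WM=0
i=1 t=9 v=6: → [9,11); WM=6
i=2 t=5 v=3: → [5,7); WM=6
i=3 t=9 v=6: → [9,11); WM=6
i=4 t=10 v=1: → [9,12); WM=7
i=5 t=1 v=8: DROP (t<7-3); WM=7
i=6 t=10 v=3: → [9,12); WM=7
i=7 t=10 v=8: → [9,12); WM=7
i=8 t=10 v=7: → [9,12); WM=7

5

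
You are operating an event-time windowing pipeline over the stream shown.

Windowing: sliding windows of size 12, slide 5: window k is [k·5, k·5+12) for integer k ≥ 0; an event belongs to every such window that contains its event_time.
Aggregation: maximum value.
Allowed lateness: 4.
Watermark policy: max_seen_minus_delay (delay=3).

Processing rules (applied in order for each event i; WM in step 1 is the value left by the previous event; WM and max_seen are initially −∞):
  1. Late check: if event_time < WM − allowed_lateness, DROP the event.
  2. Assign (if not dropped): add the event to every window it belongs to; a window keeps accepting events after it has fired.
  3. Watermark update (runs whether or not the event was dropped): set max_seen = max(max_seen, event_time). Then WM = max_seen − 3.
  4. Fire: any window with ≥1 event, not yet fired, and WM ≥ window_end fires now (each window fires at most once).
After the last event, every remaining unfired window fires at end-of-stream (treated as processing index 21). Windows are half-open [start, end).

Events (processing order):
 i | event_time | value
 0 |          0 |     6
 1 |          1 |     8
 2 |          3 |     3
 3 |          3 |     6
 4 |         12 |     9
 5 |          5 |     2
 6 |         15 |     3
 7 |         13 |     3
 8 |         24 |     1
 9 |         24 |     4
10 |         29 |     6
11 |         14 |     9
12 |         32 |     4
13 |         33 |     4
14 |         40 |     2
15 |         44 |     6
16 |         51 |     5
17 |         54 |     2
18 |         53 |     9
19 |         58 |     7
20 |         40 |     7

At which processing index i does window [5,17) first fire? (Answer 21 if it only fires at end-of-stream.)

8

i=0 t=0 v=6: → [0,12); WM=-3
i=1 t=1 v=8: → [0,12); WM=-2
i=2 t=3 v=3: → [0,12); WM=0
i=3 t=3 v=6: → [0,12); WM=0
i=4 t=12 v=9: → [10,22),[5,17); WM=9
i=5 t=5 v=2: → [5,17),[0,12); WM=9
i=6 t=15 v=3: → [15,27),[10,22),[5,17); WM=12; [0,12) fires=8
i=7 t=13 v=3: → [10,22),[5,17); WM=12
i=8 t=24 v=1: → [20,32),[15,27); WM=21; [5,17) fires=9
i=9 t=24 v=4: → [20,32),[15,27); WM=21
i=10 t=29 v=6: → [25,37),[20,32); WM=26; [10,22) fires=9
i=11 t=14 v=9: DROP (t<26-4); WM=26
i=12 t=32 v=4: → [30,42),[25,37); WM=29; [15,27) fires=4
i=13 t=33 v=4: → [30,42),[25,37); WM=30
i=14 t=40 v=2: → [40,52),[35,47),[30,42); WM=37; [20,32) fires=6 [25,37) fires=6
i=15 t=44 v=6: → [40,52),[35,47); WM=41
i=16 t=51 v=5: → [50,62),[45,57),[40,52); WM=48; [30,42) fires=4 [35,47) fires=6
i=17 t=54 v=2: → [50,62),[45,57); WM=51
i=18 t=53 v=9: → [50,62),[45,57); WM=51
i=19 t=58 v=7: → [55,67),[50,62); WM=55; [40,52) fires=6
i=20 t=40 v=7: DROP (t<55-4); WM=55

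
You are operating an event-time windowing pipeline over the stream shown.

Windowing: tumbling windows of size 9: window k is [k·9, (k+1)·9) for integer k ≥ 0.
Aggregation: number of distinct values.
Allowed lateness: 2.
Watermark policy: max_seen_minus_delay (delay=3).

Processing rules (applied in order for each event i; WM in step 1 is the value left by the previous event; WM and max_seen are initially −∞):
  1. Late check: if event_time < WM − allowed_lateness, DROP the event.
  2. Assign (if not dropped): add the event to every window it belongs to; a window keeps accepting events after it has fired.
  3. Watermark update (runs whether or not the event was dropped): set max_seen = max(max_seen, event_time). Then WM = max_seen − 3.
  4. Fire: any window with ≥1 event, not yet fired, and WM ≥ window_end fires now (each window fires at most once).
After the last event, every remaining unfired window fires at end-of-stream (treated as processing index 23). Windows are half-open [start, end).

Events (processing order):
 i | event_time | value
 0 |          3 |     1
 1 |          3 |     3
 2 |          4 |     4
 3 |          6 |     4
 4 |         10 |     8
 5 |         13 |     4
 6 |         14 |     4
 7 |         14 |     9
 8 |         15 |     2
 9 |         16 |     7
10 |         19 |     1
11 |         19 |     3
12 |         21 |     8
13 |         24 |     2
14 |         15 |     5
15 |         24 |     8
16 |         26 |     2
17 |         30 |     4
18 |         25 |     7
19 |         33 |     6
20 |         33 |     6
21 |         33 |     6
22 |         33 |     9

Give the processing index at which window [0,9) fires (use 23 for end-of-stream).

5

i=0 t=3 v=1: → [0,9); WM=0
i=1 t=3 v=3: → [0,9); WM=0
i=2 t=4 v=4: → [0,9); WM=1
i=3 t=6 v=4: → [0,9); WM=3
i=4 t=10 v=8: → [9,18); WM=7
i=5 t=13 v=4: → [9,18); WM=10; [0,9) fires=3
i=6 t=14 v=4: → [9,18); WM=11
i=7 t=14 v=9: → [9,18); WM=11
i=8 t=15 v=2: → [9,18); WM=12
i=9 t=16 v=7: → [9,18); WM=13
i=10 t=19 v=1: → [18,27); WM=16
i=11 t=19 v=3: → [18,27); WM=16
i=12 t=21 v=8: → [18,27); WM=18; [9,18) fires=5
i=13 t=24 v=2: → [18,27); WM=21
i=14 t=15 v=5: DROP (t<21-2); WM=21
i=15 t=24 v=8: → [18,27); WM=21
i=16 t=26 v=2: → [18,27); WM=23
i=17 t=30 v=4: → [27,36); WM=27; [18,27) fires=4
i=18 t=25 v=7: → [18,27); WM=27
i=19 t=33 v=6: → [27,36); WM=30
i=20 t=33 v=6: → [27,36); WM=30
i=21 t=33 v=6: → [27,36); WM=30
i=22 t=33 v=9: → [27,36); WM=30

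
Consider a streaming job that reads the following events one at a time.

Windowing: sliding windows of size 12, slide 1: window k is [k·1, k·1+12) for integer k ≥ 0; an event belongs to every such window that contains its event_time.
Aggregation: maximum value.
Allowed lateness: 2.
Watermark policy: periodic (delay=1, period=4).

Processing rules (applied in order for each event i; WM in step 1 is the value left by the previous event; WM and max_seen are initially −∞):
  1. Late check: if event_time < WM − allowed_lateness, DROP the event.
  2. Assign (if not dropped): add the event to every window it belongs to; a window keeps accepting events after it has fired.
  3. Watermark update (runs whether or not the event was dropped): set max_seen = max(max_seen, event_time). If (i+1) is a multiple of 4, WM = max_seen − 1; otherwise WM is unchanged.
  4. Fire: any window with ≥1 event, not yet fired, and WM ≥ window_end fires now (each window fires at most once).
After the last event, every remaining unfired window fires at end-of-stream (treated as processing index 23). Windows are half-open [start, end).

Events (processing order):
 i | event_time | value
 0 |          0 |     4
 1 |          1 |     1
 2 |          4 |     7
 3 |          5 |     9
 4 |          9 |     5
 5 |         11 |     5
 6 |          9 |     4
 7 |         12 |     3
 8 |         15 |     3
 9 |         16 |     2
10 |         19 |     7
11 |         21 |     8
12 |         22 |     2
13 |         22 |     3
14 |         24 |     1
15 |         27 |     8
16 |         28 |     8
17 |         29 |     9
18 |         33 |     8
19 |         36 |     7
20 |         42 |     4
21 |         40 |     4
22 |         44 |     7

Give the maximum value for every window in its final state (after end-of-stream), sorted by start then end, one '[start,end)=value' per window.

i=0 t=0 v=4: → [0,12); WM=−∞
i=1 t=1 v=1: → [1,13),[0,12); WM=−∞
i=2 t=4 v=7: → [4,16),[3,15),[2,14),[1,13),[0,12); WM=−∞
i=3 t=5 v=9: → [5,17),[4,16),[3,15),[2,14),[1,13),[0,12); WM=4
i=4 t=9 v=5: → [9,21),[8,20),[7,19),[6,18),[5,17),[4,16),[3,15),[2,14),[1,13),[0,12); WM=4
i=5 t=11 v=5: → [11,23),[10,22),[9,21),[8,20),[7,19),[6,18),[5,17),[4,16),[3,15),[2,14),[1,13),[0,12); WM=4
i=6 t=9 v=4: → [9,21),[8,20),[7,19),[6,18),[5,17),[4,16),[3,15),[2,14),[1,13),[0,12); WM=4
i=7 t=12 v=3: → [12,24),[11,23),[10,22),[9,21),[8,20),[7,19),[6,18),[5,17),[4,16),[3,15),[2,14),[1,13); WM=11
i=8 t=15 v=3: → [15,27),[14,26),[13,25),[12,24),[11,23),[10,22),[9,21),[8,20),[7,19),[6,18),[5,17),[4,16); WM=11
i=9 t=16 v=2: → [16,28),[15,27),[14,26),[13,25),[12,24),[11,23),[10,22),[9,21),[8,20),[7,19),[6,18),[5,17); WM=11
i=10 t=19 v=7: → [19,31),[18,30),[17,29),[16,28),[15,27),[14,26),[13,25),[12,24),[11,23),[10,22),[9,21),[8,20); WM=11
i=11 t=21 v=8: → [21,33),[20,32),[19,31),[18,30),[17,29),[16,28),[15,27),[14,26),[13,25),[12,24),[11,23),[10,22); WM=20; [0,12) fires=9 [1,13) fires=9 [2,14) fires=9 [3,15) fires=9 [4,16) fires=9 [5,17) fires=9 [6,18) fires=5 [7,19) fires=5 [8,20) fires=7
i=12 t=22 v=2: → [22,34),[21,33),[20,32),[19,31),[18,30),[17,29),[16,28),[15,27),[14,26),[13,25),[12,24),[11,23); WM=20
i=13 t=22 v=3: → [22,34),[21,33),[20,32),[19,31),[18,30),[17,29),[16,28),[15,27),[14,26),[13,25),[12,24),[11,23); WM=20
i=14 t=24 v=1: → [24,36),[23,35),[22,34),[21,33),[20,32),[19,31),[18,30),[17,29),[16,28),[15,27),[14,26),[13,25); WM=20
i=15 t=27 v=8: → [27,39),[26,38),[25,37),[24,36),[23,35),[22,34),[21,33),[20,32),[19,31),[18,30),[17,29),[16,28); WM=26; [9,21) fires=7 [10,22) fires=8 [11,23) fires=8 [12,24) fires=8 [13,25) fires=8 [14,26) fires=8
i=16 t=28 v=8: → [28,40),[27,39),[26,38),[25,37),[24,36),[23,35),[22,34),[21,33),[20,32),[19,31),[18,30),[17,29); WM=26
i=17 t=29 v=9: → [29,41),[28,40),[27,39),[26,38),[25,37),[24,36),[23,35),[22,34),[21,33),[20,32),[19,31),[18,30); WM=26
i=18 t=33 v=8: → [33,45),[32,44),[31,43),[30,42),[29,41),[28,40),[27,39),[26,38),[25,37),[24,36),[23,35),[22,34); WM=26
i=19 t=36 v=7: → [36,48),[35,47),[34,46),[33,45),[32,44),[31,43),[30,42),[29,41),[28,40),[27,39),[26,38),[25,37); WM=35; [15,27) fires=8 [16,28) fires=8 [17,29) fires=8 [18,30) fires=9 [19,31) fires=9 [20,32) fires=9 [21,33) fires=9 [22,34) fires=9 [23,35) fires=9
i=20 t=42 v=4: → [42,54),[41,53),[40,52),[39,51),[38,50),[37,49),[36,48),[35,47),[34,46),[33,45),[32,44),[31,43); WM=35
i=21 t=40 v=4: → [40,52),[39,51),[38,50),[37,49),[36,48),[35,47),[34,46),[33,45),[32,44),[31,43),[30,42),[29,41); WM=35
i=22 t=44 v=7: → [44,56),[43,55),[42,54),[41,53),[40,52),[39,51),[38,50),[37,49),[36,48),[35,47),[34,46),[33,45); WM=35

[0,12)=9 [1,13)=9 [2,14)=9 [3,15)=9 [4,16)=9 [5,17)=9 [6,18)=5 [7,19)=5 [8,20)=7 [9,21)=7 [10,22)=8 [11,23)=8 [12,24)=8 [13,25)=8 [14,26)=8 [15,27)=8 [16,28)=8 [17,29)=8 [18,30)=9 [19,31)=9 [20,32)=9 [21,33)=9 [22,34)=9 [23,35)=9 [24,36)=9 [25,37)=9 [26,38)=9 [27,39)=9 [28,40)=9 [29,41)=9 [30,42)=8 [31,43)=8 [32,44)=8 [33,45)=8 [34,46)=7 [35,47)=7 [36,48)=7 [37,49)=7 [38,50)=7 [39,51)=7 [40,52)=7 [41,53)=7 [42,54)=7 [43,55)=7 [44,56)=7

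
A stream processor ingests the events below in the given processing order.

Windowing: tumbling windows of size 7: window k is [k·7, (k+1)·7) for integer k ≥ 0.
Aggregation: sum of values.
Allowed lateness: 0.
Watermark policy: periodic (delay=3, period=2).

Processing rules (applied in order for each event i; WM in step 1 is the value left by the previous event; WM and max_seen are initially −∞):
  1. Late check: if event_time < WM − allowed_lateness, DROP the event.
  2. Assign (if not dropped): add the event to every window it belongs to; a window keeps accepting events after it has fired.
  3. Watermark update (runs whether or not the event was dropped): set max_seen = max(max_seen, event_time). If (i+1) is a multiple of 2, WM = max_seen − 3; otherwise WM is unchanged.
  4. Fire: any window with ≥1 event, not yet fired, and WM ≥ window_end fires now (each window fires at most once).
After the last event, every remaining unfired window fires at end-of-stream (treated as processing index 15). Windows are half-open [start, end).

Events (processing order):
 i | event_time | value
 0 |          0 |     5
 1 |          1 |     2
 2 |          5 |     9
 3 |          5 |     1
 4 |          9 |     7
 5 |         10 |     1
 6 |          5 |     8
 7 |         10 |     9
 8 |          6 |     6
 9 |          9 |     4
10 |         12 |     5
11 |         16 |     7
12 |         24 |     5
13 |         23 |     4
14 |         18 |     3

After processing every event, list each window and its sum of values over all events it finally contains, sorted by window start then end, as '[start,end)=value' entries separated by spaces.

i=0 t=0 v=5: → [0,7); WM=−∞
i=1 t=1 v=2: → [0,7); WM=-2
i=2 t=5 v=9: → [0,7); WM=-2
i=3 t=5 v=1: → [0,7); WM=2
i=4 t=9 v=7: → [7,14); WM=2
i=5 t=10 v=1: → [7,14); WM=7; [0,7) fires=17
i=6 t=5 v=8: DROP (t<7-0); WM=7
i=7 t=10 v=9: → [7,14); WM=7
i=8 t=6 v=6: DROP (t<7-0); WM=7
i=9 t=9 v=4: → [7,14); WM=7
i=10 t=12 v=5: → [7,14); WM=7
i=11 t=16 v=7: → [14,21); WM=13
i=12 t=24 v=5: → [21,28); WM=13
i=13 t=23 v=4: → [21,28); WM=21; [7,14) fires=26 [14,21) fires=7
i=14 t=18 v=3: DROP (t<21-0); WM=21

[0,7)=17 [7,14)=26 [14,21)=7 [21,28)=9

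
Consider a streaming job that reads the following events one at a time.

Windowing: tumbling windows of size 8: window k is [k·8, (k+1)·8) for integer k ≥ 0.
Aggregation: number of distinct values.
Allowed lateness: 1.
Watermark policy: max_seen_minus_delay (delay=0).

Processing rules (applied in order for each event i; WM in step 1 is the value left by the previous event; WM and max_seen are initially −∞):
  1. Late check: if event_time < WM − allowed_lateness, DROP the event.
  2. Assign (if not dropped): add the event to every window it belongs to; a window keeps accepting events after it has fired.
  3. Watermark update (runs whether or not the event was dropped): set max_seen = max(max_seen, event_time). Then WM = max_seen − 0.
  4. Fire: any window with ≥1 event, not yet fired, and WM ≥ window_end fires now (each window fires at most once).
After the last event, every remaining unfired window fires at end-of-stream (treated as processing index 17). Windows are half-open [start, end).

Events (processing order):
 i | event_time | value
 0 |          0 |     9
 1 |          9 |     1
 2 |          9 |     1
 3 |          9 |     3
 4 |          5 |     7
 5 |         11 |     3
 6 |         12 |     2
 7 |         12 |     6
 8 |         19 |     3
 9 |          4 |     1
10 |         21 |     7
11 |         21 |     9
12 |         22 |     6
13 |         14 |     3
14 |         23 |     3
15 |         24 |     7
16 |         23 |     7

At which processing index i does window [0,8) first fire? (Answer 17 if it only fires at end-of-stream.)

i=0 t=0 v=9: → [0,8); WM=0
i=1 t=9 v=1: → [8,16); WM=9; [0,8) fires=1
i=2 t=9 v=1: → [8,16); WM=9
i=3 t=9 v=3: → [8,16); WM=9
i=4 t=5 v=7: DROP (t<9-1); WM=9
i=5 t=11 v=3: → [8,16); WM=11
i=6 t=12 v=2: → [8,16); WM=12
i=7 t=12 v=6: → [8,16); WM=12
i=8 t=19 v=3: → [16,24); WM=19; [8,16) fires=4
i=9 t=4 v=1: DROP (t<19-1); WM=19
i=10 t=21 v=7: → [16,24); WM=21
i=11 t=21 v=9: → [16,24); WM=21
i=12 t=22 v=6: → [16,24); WM=22
i=13 t=14 v=3: DROP (t<22-1); WM=22
i=14 t=23 v=3: → [16,24); WM=23
i=15 t=24 v=7: → [24,32); WM=24; [16,24) fires=4
i=16 t=23 v=7: → [16,24); WM=24

1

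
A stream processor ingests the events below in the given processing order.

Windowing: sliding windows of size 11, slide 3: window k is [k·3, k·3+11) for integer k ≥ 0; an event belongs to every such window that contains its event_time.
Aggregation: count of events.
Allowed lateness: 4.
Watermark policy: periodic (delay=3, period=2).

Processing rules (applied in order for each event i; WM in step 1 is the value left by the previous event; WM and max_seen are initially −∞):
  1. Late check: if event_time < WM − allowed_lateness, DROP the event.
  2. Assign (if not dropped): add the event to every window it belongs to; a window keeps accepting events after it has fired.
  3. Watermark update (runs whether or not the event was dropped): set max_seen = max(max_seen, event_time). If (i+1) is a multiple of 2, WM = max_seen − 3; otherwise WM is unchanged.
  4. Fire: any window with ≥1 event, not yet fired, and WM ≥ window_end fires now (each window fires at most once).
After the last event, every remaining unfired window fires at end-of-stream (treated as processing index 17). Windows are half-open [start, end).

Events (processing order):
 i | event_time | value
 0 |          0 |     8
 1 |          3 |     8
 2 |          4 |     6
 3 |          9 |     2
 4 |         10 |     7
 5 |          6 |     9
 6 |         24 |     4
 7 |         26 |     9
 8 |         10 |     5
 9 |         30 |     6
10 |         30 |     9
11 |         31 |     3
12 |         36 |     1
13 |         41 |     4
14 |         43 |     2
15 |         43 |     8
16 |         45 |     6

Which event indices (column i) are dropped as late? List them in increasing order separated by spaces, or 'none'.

i=0 t=0 v=8: → [0,11); WM=−∞
i=1 t=3 v=8: → [3,14),[0,11); WM=0
i=2 t=4 v=6: → [3,14),[0,11); WM=0
i=3 t=9 v=2: → [9,20),[6,17),[3,14),[0,11); WM=6
i=4 t=10 v=7: → [9,20),[6,17),[3,14),[0,11); WM=6
i=5 t=6 v=9: → [6,17),[3,14),[0,11); WM=7
i=6 t=24 v=4: → [24,35),[21,32),[18,29),[15,26); WM=7
i=7 t=26 v=9: → [24,35),[21,32),[18,29); WM=23; [0,11) fires=6 [3,14) fires=5 [6,17) fires=3 [9,20) fires=2
i=8 t=10 v=5: DROP (t<23-4); WM=23
i=9 t=30 v=6: → [30,41),[27,38),[24,35),[21,32); WM=27; [15,26) fires=1
i=10 t=30 v=9: → [30,41),[27,38),[24,35),[21,32); WM=27
i=11 t=31 v=3: → [30,41),[27,38),[24,35),[21,32); WM=28
i=12 t=36 v=1: → [36,47),[33,44),[30,41),[27,38); WM=28
i=13 t=41 v=4: → [39,50),[36,47),[33,44); WM=38; [18,29) fires=2 [21,32) fires=5 [24,35) fires=5 [27,38) fires=4
i=14 t=43 v=2: → [42,53),[39,50),[36,47),[33,44); WM=38
i=15 t=43 v=8: → [42,53),[39,50),[36,47),[33,44); WM=40
i=16 t=45 v=6: → [45,56),[42,53),[39,50),[36,47); WM=40

8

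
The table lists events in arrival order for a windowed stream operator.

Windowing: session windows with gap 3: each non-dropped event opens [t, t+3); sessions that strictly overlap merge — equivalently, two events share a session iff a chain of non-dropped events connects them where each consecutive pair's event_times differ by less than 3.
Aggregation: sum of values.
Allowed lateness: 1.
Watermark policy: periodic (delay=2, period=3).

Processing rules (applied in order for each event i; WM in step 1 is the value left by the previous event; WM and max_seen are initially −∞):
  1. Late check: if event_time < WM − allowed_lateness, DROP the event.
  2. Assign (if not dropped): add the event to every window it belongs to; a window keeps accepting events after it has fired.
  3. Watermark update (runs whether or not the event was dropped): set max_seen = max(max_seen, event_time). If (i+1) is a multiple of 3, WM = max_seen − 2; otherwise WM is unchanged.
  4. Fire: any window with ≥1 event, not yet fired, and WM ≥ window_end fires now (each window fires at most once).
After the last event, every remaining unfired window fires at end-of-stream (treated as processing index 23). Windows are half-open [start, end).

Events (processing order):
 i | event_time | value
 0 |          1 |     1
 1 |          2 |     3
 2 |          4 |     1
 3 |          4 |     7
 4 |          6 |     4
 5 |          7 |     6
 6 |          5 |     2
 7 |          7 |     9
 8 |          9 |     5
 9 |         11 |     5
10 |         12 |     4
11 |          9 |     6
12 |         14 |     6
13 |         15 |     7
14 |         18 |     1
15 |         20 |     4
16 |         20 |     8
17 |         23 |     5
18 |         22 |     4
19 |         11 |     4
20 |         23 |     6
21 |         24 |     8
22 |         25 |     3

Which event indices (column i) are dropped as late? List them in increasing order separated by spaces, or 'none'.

19

i=0 t=1 v=1: → [1,4); WM=−∞
i=1 t=2 v=3: → [1,5); WM=−∞
i=2 t=4 v=1: → [1,7); WM=2
i=3 t=4 v=7: → [1,7); WM=2
i=4 t=6 v=4: → [1,9); WM=2
i=5 t=7 v=6: → [1,10); WM=5
i=6 t=5 v=2: → [1,10); WM=5
i=7 t=7 v=9: → [1,10); WM=5
i=8 t=9 v=5: → [1,12); WM=7
i=9 t=11 v=5: → [1,14); WM=7
i=10 t=12 v=4: → [1,15); WM=7
i=11 t=9 v=6: → [1,15); WM=10
i=12 t=14 v=6: → [1,17); WM=10
i=13 t=15 v=7: → [1,18); WM=10
i=14 t=18 v=1: → [18,21); WM=16
i=15 t=20 v=4: → [18,23); WM=16
i=16 t=20 v=8: → [18,23); WM=16
i=17 t=23 v=5: → [23,26); WM=21
i=18 t=22 v=4: → [18,26); WM=21
i=19 t=11 v=4: DROP (t<21-1); WM=21
i=20 t=23 v=6: → [18,26); WM=21
i=21 t=24 v=8: → [18,27); WM=21
i=22 t=25 v=3: → [18,28); WM=21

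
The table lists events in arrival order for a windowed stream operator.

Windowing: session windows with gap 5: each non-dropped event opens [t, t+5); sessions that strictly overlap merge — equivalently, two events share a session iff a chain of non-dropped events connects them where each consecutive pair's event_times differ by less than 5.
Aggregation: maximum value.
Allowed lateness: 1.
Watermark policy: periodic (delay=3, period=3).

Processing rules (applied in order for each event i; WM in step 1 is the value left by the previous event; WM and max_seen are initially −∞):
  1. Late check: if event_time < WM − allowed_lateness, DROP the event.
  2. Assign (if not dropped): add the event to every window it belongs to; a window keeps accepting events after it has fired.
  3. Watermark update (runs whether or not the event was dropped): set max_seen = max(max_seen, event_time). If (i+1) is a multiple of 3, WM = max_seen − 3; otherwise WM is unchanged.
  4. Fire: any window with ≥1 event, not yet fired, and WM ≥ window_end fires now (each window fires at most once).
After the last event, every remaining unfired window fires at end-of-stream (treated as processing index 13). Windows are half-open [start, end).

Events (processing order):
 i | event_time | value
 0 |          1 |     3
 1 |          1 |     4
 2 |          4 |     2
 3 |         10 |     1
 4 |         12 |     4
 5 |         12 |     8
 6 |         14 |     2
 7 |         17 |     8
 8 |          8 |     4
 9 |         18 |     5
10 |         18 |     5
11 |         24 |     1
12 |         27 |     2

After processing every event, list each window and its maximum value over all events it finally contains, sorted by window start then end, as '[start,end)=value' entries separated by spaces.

[1,23)=8 [24,32)=2

i=0 t=1 v=3: → [1,6); WM=−∞
i=1 t=1 v=4: → [1,6); WM=−∞
i=2 t=4 v=2: → [1,9); WM=1
i=3 t=10 v=1: → [10,15); WM=1
i=4 t=12 v=4: → [10,17); WM=1
i=5 t=12 v=8: → [10,17); WM=9
i=6 t=14 v=2: → [10,19); WM=9
i=7 t=17 v=8: → [10,22); WM=9
i=8 t=8 v=4: → [1,22); WM=14
i=9 t=18 v=5: → [1,23); WM=14
i=10 t=18 v=5: → [1,23); WM=14
i=11 t=24 v=1: → [24,29); WM=21
i=12 t=27 v=2: → [24,32); WM=21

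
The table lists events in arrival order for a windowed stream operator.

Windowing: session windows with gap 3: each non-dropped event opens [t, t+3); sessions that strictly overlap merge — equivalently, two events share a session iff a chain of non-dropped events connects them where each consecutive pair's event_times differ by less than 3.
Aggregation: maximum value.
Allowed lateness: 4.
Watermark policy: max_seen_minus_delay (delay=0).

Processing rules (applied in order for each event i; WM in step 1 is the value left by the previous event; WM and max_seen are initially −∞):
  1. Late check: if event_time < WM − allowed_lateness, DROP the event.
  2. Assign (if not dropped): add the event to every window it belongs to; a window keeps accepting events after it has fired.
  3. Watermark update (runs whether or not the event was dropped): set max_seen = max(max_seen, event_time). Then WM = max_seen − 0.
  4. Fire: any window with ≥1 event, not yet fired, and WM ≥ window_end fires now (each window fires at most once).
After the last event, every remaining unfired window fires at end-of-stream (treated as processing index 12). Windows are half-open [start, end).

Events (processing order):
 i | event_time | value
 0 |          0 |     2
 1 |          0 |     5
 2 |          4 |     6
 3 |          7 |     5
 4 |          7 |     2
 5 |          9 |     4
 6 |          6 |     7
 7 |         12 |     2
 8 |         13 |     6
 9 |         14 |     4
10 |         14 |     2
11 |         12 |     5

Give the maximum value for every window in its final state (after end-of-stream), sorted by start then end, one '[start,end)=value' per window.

[0,3)=5 [4,12)=7 [12,17)=6

i=0 t=0 v=2: → [0,3); WM=0
i=1 t=0 v=5: → [0,3); WM=0
i=2 t=4 v=6: → [4,7); WM=4
i=3 t=7 v=5: → [7,10); WM=7
i=4 t=7 v=2: → [7,10); WM=7
i=5 t=9 v=4: → [7,12); WM=9
i=6 t=6 v=7: → [4,12); WM=9
i=7 t=12 v=2: → [12,15); WM=12
i=8 t=13 v=6: → [12,16); WM=13
i=9 t=14 v=4: → [12,17); WM=14
i=10 t=14 v=2: → [12,17); WM=14
i=11 t=12 v=5: → [12,17); WM=14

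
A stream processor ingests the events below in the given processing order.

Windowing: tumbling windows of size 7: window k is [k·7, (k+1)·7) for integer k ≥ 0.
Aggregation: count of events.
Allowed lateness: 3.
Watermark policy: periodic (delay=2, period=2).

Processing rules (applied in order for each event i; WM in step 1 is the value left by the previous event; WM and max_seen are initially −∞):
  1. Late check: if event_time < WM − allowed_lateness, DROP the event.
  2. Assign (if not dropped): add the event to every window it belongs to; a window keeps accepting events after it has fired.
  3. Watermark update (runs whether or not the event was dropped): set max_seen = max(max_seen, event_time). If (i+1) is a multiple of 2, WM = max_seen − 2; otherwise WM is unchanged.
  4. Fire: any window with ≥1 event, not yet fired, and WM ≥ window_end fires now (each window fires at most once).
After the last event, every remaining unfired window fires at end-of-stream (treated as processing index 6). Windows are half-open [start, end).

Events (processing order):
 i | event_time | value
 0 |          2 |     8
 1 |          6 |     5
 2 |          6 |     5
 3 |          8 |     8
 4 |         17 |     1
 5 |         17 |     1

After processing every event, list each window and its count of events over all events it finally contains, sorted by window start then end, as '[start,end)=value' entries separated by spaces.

[0,7)=3 [7,14)=1 [14,21)=2

i=0 t=2 v=8: → [0,7); WM=−∞
i=1 t=6 v=5: → [0,7); WM=4
i=2 t=6 v=5: → [0,7); WM=4
i=3 t=8 v=8: → [7,14); WM=6
i=4 t=17 v=1: → [14,21); WM=6
i=5 t=17 v=1: → [14,21); WM=15; [0,7) fires=3 [7,14) fires=1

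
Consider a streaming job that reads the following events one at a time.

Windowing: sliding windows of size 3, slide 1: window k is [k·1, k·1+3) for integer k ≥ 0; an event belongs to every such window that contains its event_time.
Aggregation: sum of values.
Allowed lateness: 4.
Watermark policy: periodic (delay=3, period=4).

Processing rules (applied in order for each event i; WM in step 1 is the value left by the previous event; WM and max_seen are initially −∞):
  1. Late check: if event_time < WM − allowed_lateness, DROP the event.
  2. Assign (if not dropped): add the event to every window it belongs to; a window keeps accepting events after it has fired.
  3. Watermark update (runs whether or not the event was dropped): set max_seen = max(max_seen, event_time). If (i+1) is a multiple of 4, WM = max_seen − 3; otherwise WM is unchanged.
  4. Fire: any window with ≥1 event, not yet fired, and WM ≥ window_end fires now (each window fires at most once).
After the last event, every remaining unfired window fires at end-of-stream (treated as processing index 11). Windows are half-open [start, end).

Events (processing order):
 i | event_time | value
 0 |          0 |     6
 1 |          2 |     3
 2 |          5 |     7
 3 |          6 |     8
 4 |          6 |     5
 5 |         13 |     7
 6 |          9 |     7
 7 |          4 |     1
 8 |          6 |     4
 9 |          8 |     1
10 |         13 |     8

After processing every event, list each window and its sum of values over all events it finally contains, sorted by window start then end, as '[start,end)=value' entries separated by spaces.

i=0 t=0 v=6: → [0,3); WM=−∞
i=1 t=2 v=3: → [2,5),[1,4),[0,3); WM=−∞
i=2 t=5 v=7: → [5,8),[4,7),[3,6); WM=−∞
i=3 t=6 v=8: → [6,9),[5,8),[4,7); WM=3; [0,3) fires=9
i=4 t=6 v=5: → [6,9),[5,8),[4,7); WM=3
i=5 t=13 v=7: → [13,16),[12,15),[11,14); WM=3
i=6 t=9 v=7: → [9,12),[8,11),[7,10); WM=3
i=7 t=4 v=1: → [4,7),[3,6),[2,5); WM=10; [1,4) fires=3 [2,5) fires=4 [3,6) fires=8 [4,7) fires=21 [5,8) fires=20 [6,9) fires=13 [7,10) fires=7
i=8 t=6 v=4: → [6,9),[5,8),[4,7); WM=10
i=9 t=8 v=1: → [8,11),[7,10),[6,9); WM=10
i=10 t=13 v=8: → [13,16),[12,15),[11,14); WM=10

[0,3)=9 [1,4)=3 [2,5)=4 [3,6)=8 [4,7)=25 [5,8)=24 [6,9)=18 [7,10)=8 [8,11)=8 [9,12)=7 [11,14)=15 [12,15)=15 [13,16)=15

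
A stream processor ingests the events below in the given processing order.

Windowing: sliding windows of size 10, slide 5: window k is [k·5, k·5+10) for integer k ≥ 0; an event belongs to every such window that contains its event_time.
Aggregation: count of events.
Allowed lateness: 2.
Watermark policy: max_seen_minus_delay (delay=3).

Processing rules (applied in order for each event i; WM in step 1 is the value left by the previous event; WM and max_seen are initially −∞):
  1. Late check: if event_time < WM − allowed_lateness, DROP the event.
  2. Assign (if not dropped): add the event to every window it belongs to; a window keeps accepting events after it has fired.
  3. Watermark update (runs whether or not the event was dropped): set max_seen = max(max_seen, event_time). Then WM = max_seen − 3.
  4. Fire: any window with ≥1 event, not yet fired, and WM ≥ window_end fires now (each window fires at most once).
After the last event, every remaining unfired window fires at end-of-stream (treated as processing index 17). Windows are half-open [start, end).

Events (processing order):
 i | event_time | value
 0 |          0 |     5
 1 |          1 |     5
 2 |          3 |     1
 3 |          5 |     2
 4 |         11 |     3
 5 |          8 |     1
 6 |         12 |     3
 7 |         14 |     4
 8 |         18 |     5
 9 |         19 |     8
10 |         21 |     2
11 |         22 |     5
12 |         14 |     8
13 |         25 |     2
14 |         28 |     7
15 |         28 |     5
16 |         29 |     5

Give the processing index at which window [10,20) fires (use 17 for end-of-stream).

13

i=0 t=0 v=5: → [0,10); WM=-3
i=1 t=1 v=5: → [0,10); WM=-2
i=2 t=3 v=1: → [0,10); WM=0
i=3 t=5 v=2: → [5,15),[0,10); WM=2
i=4 t=11 v=3: → [10,20),[5,15); WM=8
i=5 t=8 v=1: → [5,15),[0,10); WM=8
i=6 t=12 v=3: → [10,20),[5,15); WM=9
i=7 t=14 v=4: → [10,20),[5,15); WM=11; [0,10) fires=5
i=8 t=18 v=5: → [15,25),[10,20); WM=15; [5,15) fires=5
i=9 t=19 v=8: → [15,25),[10,20); WM=16
i=10 t=21 v=2: → [20,30),[15,25); WM=18
i=11 t=22 v=5: → [20,30),[15,25); WM=19
i=12 t=14 v=8: DROP (t<19-2); WM=19
i=13 t=25 v=2: → [25,35),[20,30); WM=22; [10,20) fires=5
i=14 t=28 v=7: → [25,35),[20,30); WM=25; [15,25) fires=4
i=15 t=28 v=5: → [25,35),[20,30); WM=25
i=16 t=29 v=5: → [25,35),[20,30); WM=26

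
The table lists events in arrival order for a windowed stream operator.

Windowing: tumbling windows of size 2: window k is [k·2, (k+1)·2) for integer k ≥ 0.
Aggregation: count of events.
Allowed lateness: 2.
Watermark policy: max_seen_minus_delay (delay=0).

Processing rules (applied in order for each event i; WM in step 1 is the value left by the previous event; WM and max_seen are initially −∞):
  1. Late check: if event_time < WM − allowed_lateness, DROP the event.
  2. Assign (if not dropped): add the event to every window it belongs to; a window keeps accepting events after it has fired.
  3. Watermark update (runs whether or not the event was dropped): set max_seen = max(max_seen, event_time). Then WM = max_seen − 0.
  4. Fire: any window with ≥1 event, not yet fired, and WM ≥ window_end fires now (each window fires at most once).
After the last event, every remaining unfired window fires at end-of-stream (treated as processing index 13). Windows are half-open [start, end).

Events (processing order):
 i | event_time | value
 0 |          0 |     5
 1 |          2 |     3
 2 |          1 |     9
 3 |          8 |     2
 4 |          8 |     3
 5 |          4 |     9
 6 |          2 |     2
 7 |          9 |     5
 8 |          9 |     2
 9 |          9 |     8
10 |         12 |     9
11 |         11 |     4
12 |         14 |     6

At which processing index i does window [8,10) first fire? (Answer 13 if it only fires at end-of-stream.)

i=0 t=0 v=5: → [0,2); WM=0
i=1 t=2 v=3: → [2,4); WM=2; [0,2) fires=1
i=2 t=1 v=9: → [0,2); WM=2
i=3 t=8 v=2: → [8,10); WM=8; [2,4) fires=1
i=4 t=8 v=3: → [8,10); WM=8
i=5 t=4 v=9: DROP (t<8-2); WM=8
i=6 t=2 v=2: DROP (t<8-2); WM=8
i=7 t=9 v=5: → [8,10); WM=9
i=8 t=9 v=2: → [8,10); WM=9
i=9 t=9 v=8: → [8,10); WM=9
i=10 t=12 v=9: → [12,14); WM=12; [8,10) fires=5
i=11 t=11 v=4: → [10,12); WM=12; [10,12) fires=1
i=12 t=14 v=6: → [14,16); WM=14; [12,14) fires=1

10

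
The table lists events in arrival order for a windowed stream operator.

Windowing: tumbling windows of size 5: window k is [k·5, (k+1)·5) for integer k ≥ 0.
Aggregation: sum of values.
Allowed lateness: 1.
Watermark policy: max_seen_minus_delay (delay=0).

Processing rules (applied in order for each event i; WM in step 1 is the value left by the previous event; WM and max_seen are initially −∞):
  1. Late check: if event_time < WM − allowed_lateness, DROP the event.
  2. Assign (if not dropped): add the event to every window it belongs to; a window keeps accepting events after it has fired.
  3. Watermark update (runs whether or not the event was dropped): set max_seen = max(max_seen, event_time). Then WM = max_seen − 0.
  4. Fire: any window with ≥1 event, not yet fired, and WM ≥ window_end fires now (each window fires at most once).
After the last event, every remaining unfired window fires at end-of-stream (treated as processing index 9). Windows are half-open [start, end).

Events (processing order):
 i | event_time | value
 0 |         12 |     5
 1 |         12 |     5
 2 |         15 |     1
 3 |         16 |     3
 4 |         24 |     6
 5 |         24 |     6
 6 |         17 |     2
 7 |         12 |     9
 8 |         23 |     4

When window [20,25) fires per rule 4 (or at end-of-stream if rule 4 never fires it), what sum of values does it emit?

16

i=0 t=12 v=5: → [10,15); WM=12
i=1 t=12 v=5: → [10,15); WM=12
i=2 t=15 v=1: → [15,20); WM=15; [10,15) fires=10
i=3 t=16 v=3: → [15,20); WM=16
i=4 t=24 v=6: → [20,25); WM=24; [15,20) fires=4
i=5 t=24 v=6: → [20,25); WM=24
i=6 t=17 v=2: DROP (t<24-1); WM=24
i=7 t=12 v=9: DROP (t<24-1); WM=24
i=8 t=23 v=4: → [20,25); WM=24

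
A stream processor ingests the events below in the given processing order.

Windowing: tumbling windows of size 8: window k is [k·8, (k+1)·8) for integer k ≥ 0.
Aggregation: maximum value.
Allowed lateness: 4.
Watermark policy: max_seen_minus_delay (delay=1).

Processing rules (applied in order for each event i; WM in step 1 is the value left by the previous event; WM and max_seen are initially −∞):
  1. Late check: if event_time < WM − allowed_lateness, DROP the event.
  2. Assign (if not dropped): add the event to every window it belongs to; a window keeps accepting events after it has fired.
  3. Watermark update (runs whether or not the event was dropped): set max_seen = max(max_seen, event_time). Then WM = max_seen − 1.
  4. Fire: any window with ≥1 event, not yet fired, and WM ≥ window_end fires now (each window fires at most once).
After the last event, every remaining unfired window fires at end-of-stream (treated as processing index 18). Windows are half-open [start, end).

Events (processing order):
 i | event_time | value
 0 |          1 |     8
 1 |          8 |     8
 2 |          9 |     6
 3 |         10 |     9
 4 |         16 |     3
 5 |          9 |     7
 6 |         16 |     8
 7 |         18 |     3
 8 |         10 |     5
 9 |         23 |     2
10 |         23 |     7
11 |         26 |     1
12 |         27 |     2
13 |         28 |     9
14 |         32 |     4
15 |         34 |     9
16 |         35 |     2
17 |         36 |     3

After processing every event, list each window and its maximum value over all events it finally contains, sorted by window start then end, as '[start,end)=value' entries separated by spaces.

[0,8)=8 [8,16)=9 [16,24)=8 [24,32)=9 [32,40)=9

i=0 t=1 v=8: → [0,8); WM=0
i=1 t=8 v=8: → [8,16); WM=7
i=2 t=9 v=6: → [8,16); WM=8; [0,8) fires=8
i=3 t=10 v=9: → [8,16); WM=9
i=4 t=16 v=3: → [16,24); WM=15
i=5 t=9 v=7: DROP (t<15-4); WM=15
i=6 t=16 v=8: → [16,24); WM=15
i=7 t=18 v=3: → [16,24); WM=17; [8,16) fires=9
i=8 t=10 v=5: DROP (t<17-4); WM=17
i=9 t=23 v=2: → [16,24); WM=22
i=10 t=23 v=7: → [16,24); WM=22
i=11 t=26 v=1: → [24,32); WM=25; [16,24) fires=8
i=12 t=27 v=2: → [24,32); WM=26
i=13 t=28 v=9: → [24,32); WM=27
i=14 t=32 v=4: → [32,40); WM=31
i=15 t=34 v=9: → [32,40); WM=33; [24,32) fires=9
i=16 t=35 v=2: → [32,40); WM=34
i=17 t=36 v=3: → [32,40); WM=35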